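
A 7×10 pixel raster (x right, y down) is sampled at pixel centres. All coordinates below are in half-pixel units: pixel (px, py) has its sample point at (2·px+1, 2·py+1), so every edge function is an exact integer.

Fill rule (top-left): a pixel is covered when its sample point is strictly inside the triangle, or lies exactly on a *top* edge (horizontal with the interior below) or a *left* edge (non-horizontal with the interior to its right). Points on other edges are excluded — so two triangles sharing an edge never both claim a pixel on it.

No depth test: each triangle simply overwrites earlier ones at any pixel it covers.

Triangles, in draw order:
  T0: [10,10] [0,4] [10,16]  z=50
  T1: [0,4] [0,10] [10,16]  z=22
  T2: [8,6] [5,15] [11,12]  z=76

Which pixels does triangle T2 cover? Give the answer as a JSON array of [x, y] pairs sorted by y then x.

T0:
  2·area = 60  (B↔C swapped to make it positive)
  edge (10, 10)→(10, 16): d=(0,6) right/bottom  bias=-1
  edge (10, 16)→(0, 4): d=(-10,-12) top-left  bias=+0
  edge (0, 4)→(10, 10): d=(10,6) right/bottom  bias=-1
    (0,2)@(1, 5): e=[54,2,4] → █
    (1,2)@(3, 5): e=[42,26,-8] → ·
    (0,3)@(1, 7): e=[54,-18,24] → ·
    (1,3)@(3, 7): e=[42,6,12] → █
    (2,3)@(5, 7): e=[30,30,0] → ·  [on edge]
    (1,4)@(3, 9): e=[42,-14,32] → ·
    (2,4)@(5, 9): e=[30,10,20] → █
    (3,4)@(7, 9): e=[18,34,8] → █
    (4,4)@(9, 9): e=[6,58,-4] → ·
    (2,5)@(5, 11): e=[30,-10,40] → ·
    (3,5)@(7, 11): e=[18,14,28] → █
    (4,5)@(9, 11): e=[6,38,16] → █
  covered (7 px):
    · · · · · · ·
    · · · · · · ·
    █ · · · · · ·
    · █ · · · · ·
    · · █ █ · · ·
    · · · █ █ · ·
    · · · · █ · ·
    · · · · · · ·
    · · · · · · ·
    · · · · · · ·
T1:
  2·area = 60  (B↔C swapped to make it positive)
  edge (0, 4)→(10, 16): d=(10,12) right/bottom  bias=-1
  edge (10, 16)→(0, 10): d=(-10,-6) top-left  bias=+0
  edge (0, 10)→(0, 4): d=(0,-6) top-left  bias=+0
    (0,3)@(1, 7): e=[18,36,6] → █
    (1,3)@(3, 7): e=[-6,48,18] → ·
    (0,4)@(1, 9): e=[38,16,6] → █
    (1,4)@(3, 9): e=[14,28,18] → █
    (2,4)@(5, 9): e=[-10,40,30] → ·
    (0,5)@(1, 11): e=[58,-4,6] → ·
    (1,5)@(3, 11): e=[34,8,18] → █
    (2,5)@(5, 11): e=[10,20,30] → █
    (3,5)@(7, 11): e=[-14,32,42] → ·
    (1,6)@(3, 13): e=[54,-12,18] → ·
    (2,6)@(5, 13): e=[30,0,30] → █  [on edge]
    (3,6)@(7, 13): e=[6,12,42] → █
  covered (8 px):
    · · · · · · ·
    · · · · · · ·
    · · · · · · ·
    █ · · · · · ·
    █ █ · · · · ·
    · █ █ · · · ·
    · · █ █ · · ·
    · · · · █ · ·
    · · · · · · ·
    · · · · · · ·
T2:
  2·area = 45  (B↔C swapped to make it positive)
  edge (8, 6)→(11, 12): d=(3,6) right/bottom  bias=-1
  edge (11, 12)→(5, 15): d=(-6,3) right/bottom  bias=-1
  edge (5, 15)→(8, 6): d=(3,-9) top-left  bias=+0
    (4,1)@(9, 3): e=[-15,60,0] → ·  [on edge]
    (3,4)@(7, 9): e=[15,30,0] → █  [on edge]
    (4,4)@(9, 9): e=[3,24,18] → █
    (5,4)@(11, 9): e=[-9,18,36] → ·
    (3,5)@(7, 11): e=[21,18,6] → █
    (5,5)@(11, 11): e=[-3,6,42] → ·
    (6,5)@(13, 11): e=[-15,0,60] → ·  [on edge]
    (3,6)@(7, 13): e=[27,6,12] → █
    (4,6)@(9, 13): e=[15,0,30] → ·  [on edge]
    (2,7)@(5, 15): e=[45,0,0] → ·  [on edge]
    (3,7)@(7, 15): e=[33,-6,18] → ·
    (0,8)@(1, 17): e=[75,0,-30] → ·  [on edge]
  covered (5 px):
    · · · · · · ·
    · · · · · · ·
    · · · · · · ·
    · · · · · · ·
    · · · █ █ · ·
    · · · █ █ · ·
    · · · █ · · ·
    · · · · · · ·
    · · · · · · ·
    · · · · · · ·

Final: [[3,4],[4,4],[3,5],[4,5],[3,6]]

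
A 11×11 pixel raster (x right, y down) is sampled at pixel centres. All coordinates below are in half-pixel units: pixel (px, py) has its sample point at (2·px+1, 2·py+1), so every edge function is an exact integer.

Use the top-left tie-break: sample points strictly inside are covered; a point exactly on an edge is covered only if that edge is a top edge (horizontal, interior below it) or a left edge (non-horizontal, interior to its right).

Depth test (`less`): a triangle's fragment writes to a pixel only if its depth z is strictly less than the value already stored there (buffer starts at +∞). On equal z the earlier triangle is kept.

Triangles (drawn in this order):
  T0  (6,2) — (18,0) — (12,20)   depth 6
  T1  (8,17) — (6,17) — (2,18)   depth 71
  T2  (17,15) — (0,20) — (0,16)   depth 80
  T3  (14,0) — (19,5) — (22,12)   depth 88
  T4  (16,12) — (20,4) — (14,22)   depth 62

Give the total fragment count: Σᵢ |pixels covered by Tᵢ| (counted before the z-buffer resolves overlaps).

T0:
  2·area = 228
  edge (6, 2)→(18, 0): d=(12,-2) top-left  bias=+0
  edge (18, 0)→(12, 20): d=(-6,20) right/bottom  bias=-1
  edge (12, 20)→(6, 2): d=(-6,-18) top-left  bias=+0
    (6,0)@(13, 1): e=[2,94,132] → █
    (7,0)@(15, 1): e=[6,54,168] → █
    (8,0)@(17, 1): e=[10,14,204] → █
    (9,0)@(19, 1): e=[14,-26,240] → ·
    (3,1)@(7, 3): e=[14,202,12] → █
    (4,1)@(9, 3): e=[18,162,48] → █
    (5,1)@(11, 3): e=[22,122,84] → █
    (9,1)@(19, 3): e=[38,-38,228] → ·
    (3,2)@(7, 5): e=[38,190,0] → █  [on edge]
    (8,2)@(17, 5): e=[58,-10,180] → ·
    (3,3)@(7, 7): e=[62,178,-12] → ·
    (4,3)@(9, 7): e=[66,138,24] → █
    (4,5)@(9, 11): e=[114,114,0] → █  [on edge]
    (5,8)@(11, 17): e=[190,38,0] → █  [on edge]
  covered (30 px):
    · · · · · · █ █ █ · ·
    · · · █ █ █ █ █ █ · ·
    · · · █ █ █ █ █ · · ·
    · · · · █ █ █ █ · · ·
    · · · · █ █ █ █ · · ·
    · · · · █ █ █ · · · ·
    · · · · · █ █ · · · ·
    · · · · · █ █ · · · ·
    · · · · · █ · · · · ·
    · · · · · · · · · · ·
    · · · · · · · · · · ·
T1:
  2·area = 2  (B↔C swapped to make it positive)
  edge (8, 17)→(2, 18): d=(-6,1) right/bottom  bias=-1
  edge (2, 18)→(6, 17): d=(4,-1) top-left  bias=+0
  edge (6, 17)→(8, 17): d=(2,0) top-left  bias=+0
    (0,8)@(1, 17): e=[7,-5,0] → ·  [on edge]
    (1,8)@(3, 17): e=[5,-3,0] → ·  [on edge]
    (2,8)@(5, 17): e=[3,-1,0] → ·  [on edge]
    (3,8)@(7, 17): e=[1,1,0] → █  [on edge]
    (4,8)@(9, 17): e=[-1,3,0] → ·  [on edge]
    (5,8)@(11, 17): e=[-3,5,0] → ·  [on edge]
    (6,8)@(13, 17): e=[-5,7,0] → ·  [on edge]
    (7,8)@(15, 17): e=[-7,9,0] → ·  [on edge]
    (8,8)@(17, 17): e=[-9,11,0] → ·  [on edge]
    (9,8)@(19, 17): e=[-11,13,0] → ·  [on edge]
    (10,8)@(21, 17): e=[-13,15,0] → ·  [on edge]
    (3,9)@(7, 19): e=[-11,9,4] → ·
  covered (1 px):
    · · · · · · · · · · ·
    · · · · · · · · · · ·
    · · · · · · · · · · ·
    · · · · · · · · · · ·
    · · · · · · · · · · ·
    · · · · · · · · · · ·
    · · · · · · · · · · ·
    · · · · · · · · · · ·
    · · · █ · · · · · · ·
    · · · · · · · · · · ·
    · · · · · · · · · · ·
T2:
  2·area = 68
  edge (17, 15)→(0, 20): d=(-17,5) right/bottom  bias=-1
  edge (0, 20)→(0, 16): d=(0,-4) top-left  bias=+0
  edge (0, 16)→(17, 15): d=(17,-1) top-left  bias=+0
    (8,7)@(17, 15): e=[0,68,0] → ·  [on edge]
    (0,8)@(1, 17): e=[46,4,18] → █
    (1,8)@(3, 17): e=[36,12,20] → █
    (2,8)@(5, 17): e=[26,20,22] → █
    (3,8)@(7, 17): e=[16,28,24] → █
    (4,8)@(9, 17): e=[6,36,26] → █
    (5,8)@(11, 17): e=[-4,44,28] → ·
    (0,9)@(1, 19): e=[12,4,52] → █
    (2,9)@(5, 19): e=[-8,20,56] → ·
    (3,9)@(7, 19): e=[-18,28,58] → ·
    (4,9)@(9, 19): e=[-28,36,60] → ·
    (0,10)@(1, 21): e=[-22,4,86] → ·
  covered (7 px):
    · · · · · · · · · · ·
    · · · · · · · · · · ·
    · · · · · · · · · · ·
    · · · · · · · · · · ·
    · · · · · · · · · · ·
    · · · · · · · · · · ·
    · · · · · · · · · · ·
    · · · · · · · · · · ·
    █ █ █ █ █ · · · · · ·
    █ █ · · · · · · · · ·
    · · · · · · · · · · ·
T3:
  2·area = 20
  edge (14, 0)→(19, 5): d=(5,5) right/bottom  bias=-1
  edge (19, 5)→(22, 12): d=(3,7) right/bottom  bias=-1
  edge (22, 12)→(14, 0): d=(-8,-12) top-left  bias=+0
    (7,0)@(15, 1): e=[0,16,4] → ·  [on edge]
    (8,1)@(17, 3): e=[0,8,12] → ·  [on edge]
    (9,2)@(19, 5): e=[0,0,20] → ·  [on edge]
    (9,3)@(19, 7): e=[10,6,4] → █
    (10,3)@(21, 7): e=[0,-8,28] → ·  [on edge]
    (9,4)@(19, 9): e=[20,12,-12] → ·
  covered (1 px):
    · · · · · · · · · · ·
    · · · · · · · · · · ·
    · · · · · · · · · · ·
    · · · · · · · · · █ ·
    · · · · · · · · · · ·
    · · · · · · · · · · ·
    · · · · · · · · · · ·
    · · · · · · · · · · ·
    · · · · · · · · · · ·
    · · · · · · · · · · ·
    · · · · · · · · · · ·
T4:
  2·area = 24
  edge (16, 12)→(20, 4): d=(4,-8) top-left  bias=+0
  edge (20, 4)→(14, 22): d=(-6,18) right/bottom  bias=-1
  edge (14, 22)→(16, 12): d=(2,-10) top-left  bias=+0
    (10,0)@(21, 1): e=[-4,0,28] → ·  [on edge]
    (8,3)@(17, 7): e=[-12,36,0] → ·  [on edge]
    (9,3)@(19, 7): e=[4,0,20] → ·  [on edge]
    (8,5)@(17, 11): e=[4,12,8] → █
    (9,5)@(19, 11): e=[20,-24,28] → ·
    (8,6)@(17, 13): e=[12,0,12] → ·  [on edge]
    (7,8)@(15, 17): e=[12,12,0] → █  [on edge]
    (8,8)@(17, 17): e=[28,-24,20] → ·
    (7,9)@(15, 19): e=[20,0,4] → ·  [on edge]
  covered (2 px):
    · · · · · · · · · · ·
    · · · · · · · · · · ·
    · · · · · · · · · · ·
    · · · · · · · · · · ·
    · · · · · · · · · · ·
    · · · · · · · · █ · ·
    · · · · · · · · · · ·
    · · · · · · · · · · ·
    · · · · · · · █ · · ·
    · · · · · · · · · · ·
    · · · · · · · · · · ·

Result: 41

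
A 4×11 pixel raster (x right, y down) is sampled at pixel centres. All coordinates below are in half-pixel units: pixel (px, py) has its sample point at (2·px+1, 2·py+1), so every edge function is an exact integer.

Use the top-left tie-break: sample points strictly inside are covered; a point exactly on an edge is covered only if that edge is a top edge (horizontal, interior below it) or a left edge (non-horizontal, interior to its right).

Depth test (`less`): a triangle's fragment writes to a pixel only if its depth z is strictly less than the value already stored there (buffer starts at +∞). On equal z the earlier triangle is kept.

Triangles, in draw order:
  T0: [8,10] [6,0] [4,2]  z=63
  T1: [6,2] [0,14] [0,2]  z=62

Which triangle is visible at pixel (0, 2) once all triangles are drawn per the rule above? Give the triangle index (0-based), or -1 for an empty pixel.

T0:
  2·area = 24  (B↔C swapped to make it positive)
  edge (8, 10)→(4, 2): d=(-4,-8) top-left  bias=+0
  edge (4, 2)→(6, 0): d=(2,-2) top-left  bias=+0
  edge (6, 0)→(8, 10): d=(2,10) right/bottom  bias=-1
    (2,0)@(5, 1): e=[12,0,12] → #  [on edge]
    (3,0)@(7, 1): e=[28,4,-8] → ·
    (1,1)@(3, 3): e=[-12,0,36] → ·  [on edge]
    (2,1)@(5, 3): e=[4,4,16] → #
    (3,1)@(7, 3): e=[20,8,-4] → ·
    (0,2)@(1, 5): e=[-36,0,60] → ·  [on edge]
    (2,2)@(5, 5): e=[-4,8,20] → ·
    (3,2)@(7, 5): e=[12,12,0] → ·  [on edge]
    (3,3)@(7, 7): e=[4,16,4] → #
    (3,4)@(7, 9): e=[-4,20,8] → ·
  covered (3 px):
    · · # ·
    · · # ·
    · · · ·
    · · · #
    · · · ·
    · · · ·
    · · · ·
    · · · ·
    · · · ·
    · · · ·
    · · · ·
T1:
  2·area = 72
  edge (6, 2)→(0, 14): d=(-6,12) right/bottom  bias=-1
  edge (0, 14)→(0, 2): d=(0,-12) top-left  bias=+0
  edge (0, 2)→(6, 2): d=(6,0) top-left  bias=+0
    (0,1)@(1, 3): e=[54,12,6] → #
    (1,1)@(3, 3): e=[30,36,6] → #
    (2,1)@(5, 3): e=[6,60,6] → #
    (3,1)@(7, 3): e=[-18,84,6] → ·
    (0,2)@(1, 5): e=[42,12,18] → #
    (2,2)@(5, 5): e=[-6,60,18] → ·
    (0,3)@(1, 7): e=[30,12,30] → #
    (2,3)@(5, 7): e=[-18,60,30] → ·
    (0,4)@(1, 9): e=[18,12,42] → #
    (1,4)@(3, 9): e=[-6,36,42] → ·
    (0,5)@(1, 11): e=[6,12,54] → #
    (1,5)@(3, 11): e=[-18,36,54] → ·
  covered (9 px):
    · · · ·
    # # # ·
    # # · ·
    # # · ·
    # · · ·
    # · · ·
    · · · ·
    · · · ·
    · · · ·
    · · · ·
    · · · ·

Z-buffer (winner per pixel, '.' = empty):
  . . 0 .
  1 1 1 .
  1 1 . .
  1 1 . 0
  1 . . .
  1 . . .
  . . . .
  . . . .
  . . . .
  . . . .
  . . . .

Final: 1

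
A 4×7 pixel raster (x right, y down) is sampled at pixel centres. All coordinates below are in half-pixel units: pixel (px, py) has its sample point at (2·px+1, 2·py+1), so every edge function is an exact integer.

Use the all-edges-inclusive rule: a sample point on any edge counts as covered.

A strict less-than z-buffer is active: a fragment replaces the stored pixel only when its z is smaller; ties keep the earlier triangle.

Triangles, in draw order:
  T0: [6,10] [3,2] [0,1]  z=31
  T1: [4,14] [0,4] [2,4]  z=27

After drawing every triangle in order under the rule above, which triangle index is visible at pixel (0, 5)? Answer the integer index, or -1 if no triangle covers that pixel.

T0:
  2·area = 21  (B↔C swapped to make it positive)
  edge (6, 10)→(0, 1): d=(-6,-9) inclusive
  edge (0, 1)→(3, 2): d=(3,1) inclusive
  edge (3, 2)→(6, 10): d=(3,8) inclusive
    (1,1)@(3, 3): e=[15,3,3] → #
    (2,1)@(5, 3): e=[33,1,-13] → ·
    (1,2)@(3, 5): e=[3,9,9] → #
    (2,2)@(5, 5): e=[21,7,-7] → ·
    (1,3)@(3, 7): e=[-9,15,15] → ·
  covered (2 px):
    · · · ·
    · # · ·
    · # · ·
    · · · ·
    · · · ·
    · · · ·
    · · · ·
T1:
  2·area = 20
  edge (4, 14)→(0, 4): d=(-4,-10) inclusive
  edge (0, 4)→(2, 4): d=(2,0) inclusive
  edge (2, 4)→(4, 14): d=(2,10) inclusive
    (0,2)@(1, 5): e=[6,2,12] → #
    (1,2)@(3, 5): e=[26,2,-8] → ·
    (0,3)@(1, 7): e=[-2,6,16] → ·
    (1,4)@(3, 9): e=[10,10,0] → #  [on edge]
    (2,4)@(5, 9): e=[30,10,-20] → ·
    (1,5)@(3, 11): e=[2,14,4] → #
    (2,5)@(5, 11): e=[22,14,-16] → ·
    (1,6)@(3, 13): e=[-6,18,8] → ·
  covered (3 px):
    · · · ·
    · · · ·
    # · · ·
    · · · ·
    · # · ·
    · # · ·
    · · · ·

Z-buffer (winner per pixel, '.' = empty):
  . . . .
  . 0 . .
  1 0 . .
  . . . .
  . 1 . .
  . 1 . .
  . . . .

Result: -1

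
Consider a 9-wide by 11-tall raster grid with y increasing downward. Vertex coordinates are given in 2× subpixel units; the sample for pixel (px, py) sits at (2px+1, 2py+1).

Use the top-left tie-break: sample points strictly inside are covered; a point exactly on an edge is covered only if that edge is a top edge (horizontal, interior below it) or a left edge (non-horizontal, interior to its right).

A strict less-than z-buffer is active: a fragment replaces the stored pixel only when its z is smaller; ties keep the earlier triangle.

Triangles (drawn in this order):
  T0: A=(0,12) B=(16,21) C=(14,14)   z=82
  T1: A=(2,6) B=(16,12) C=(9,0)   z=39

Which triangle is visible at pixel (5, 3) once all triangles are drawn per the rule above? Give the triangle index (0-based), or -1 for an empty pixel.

T0:
  2·area = 94  (B↔C swapped to make it positive)
  edge (0, 12)→(14, 14): d=(14,2) right/bottom  bias=-1
  edge (14, 14)→(16, 21): d=(2,7) right/bottom  bias=-1
  edge (16, 21)→(0, 12): d=(-16,-9) top-left  bias=+0
    (1,6)@(3, 13): e=[8,75,11] → X
    (2,6)@(5, 13): e=[4,61,29] → X
    (3,6)@(7, 13): e=[0,47,47] → .  [on edge]
    (1,7)@(3, 15): e=[36,79,-21] → .
    (2,7)@(5, 15): e=[32,65,-3] → .
    (3,7)@(7, 15): e=[28,51,15] → X
    (4,7)@(9, 15): e=[24,37,33] → X
    (5,7)@(11, 15): e=[20,23,51] → X
    (6,7)@(13, 15): e=[16,9,69] → X
    (7,7)@(15, 15): e=[12,-5,87] → .
    (3,8)@(7, 17): e=[56,55,-17] → .
    (4,8)@(9, 17): e=[52,41,1] → X
  covered (11 px):
    . . . . . . . . .
    . . . . . . . . .
    . . . . . . . . .
    . . . . . . . . .
    . . . . . . . . .
    . . . . . . . . .
    . X X . . . . . .
    . . . X X X X . .
    . . . . X X X . .
    . . . . . . X X .
    . . . . . . . . .
T1:
  2·area = 126  (B↔C swapped to make it positive)
  edge (2, 6)→(9, 0): d=(7,-6) top-left  bias=+0
  edge (9, 0)→(16, 12): d=(7,12) right/bottom  bias=-1
  edge (16, 12)→(2, 6): d=(-14,-6) top-left  bias=+0
    (4,0)@(9, 1): e=[7,7,112] → X
    (5,0)@(11, 1): e=[19,-17,124] → .
    (3,1)@(7, 3): e=[9,45,72] → X
    (5,1)@(11, 3): e=[33,-3,96] → .
    (2,2)@(5, 5): e=[11,83,32] → X
    (5,2)@(11, 5): e=[47,11,68] → X
    (6,2)@(13, 5): e=[59,-13,80] → .
    (2,3)@(5, 7): e=[25,97,4] → X
    (6,3)@(13, 7): e=[73,1,52] → X
    (7,3)@(15, 7): e=[85,-23,64] → .
    (2,4)@(5, 9): e=[39,111,-24] → .
    (3,4)@(7, 9): e=[51,87,-12] → .
    (4,4)@(9, 9): e=[63,63,0] → X  [on edge]
  covered (16 px):
    . . . . X . . . .
    . . . X X . . . .
    . . X X X X . . .
    . . X X X X X . .
    . . . . X X X . .
    . . . . . . . X .
    . . . . . . . . .
    . . . . . . . . .
    . . . . . . . . .
    . . . . . . . . .
    . . . . . . . . .

Z-buffer (winner per pixel, '.' = empty):
  . . . . 1 . . . .
  . . . 1 1 . . . .
  . . 1 1 1 1 . . .
  . . 1 1 1 1 1 . .
  . . . . 1 1 1 . .
  . . . . . . . 1 .
  . 0 0 . . . . . .
  . . . 0 0 0 0 . .
  . . . . 0 0 0 . .
  . . . . . . 0 0 .
  . . . . . . . . .

Final: 1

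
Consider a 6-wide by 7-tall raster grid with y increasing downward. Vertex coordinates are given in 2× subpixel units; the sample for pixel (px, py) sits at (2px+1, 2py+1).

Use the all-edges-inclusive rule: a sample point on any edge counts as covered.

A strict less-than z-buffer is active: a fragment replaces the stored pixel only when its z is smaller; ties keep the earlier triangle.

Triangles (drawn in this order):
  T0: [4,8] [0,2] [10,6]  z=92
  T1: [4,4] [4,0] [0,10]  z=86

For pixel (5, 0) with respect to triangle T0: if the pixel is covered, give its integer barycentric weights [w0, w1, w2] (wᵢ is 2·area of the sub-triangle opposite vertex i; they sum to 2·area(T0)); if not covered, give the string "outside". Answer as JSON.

T0:
  2·area = 44
  edge (4, 8)→(0, 2): d=(-4,-6) inclusive
  edge (0, 2)→(10, 6): d=(10,4) inclusive
  edge (10, 6)→(4, 8): d=(-6,2) inclusive
    (0,1)@(1, 3): e=[2,6,36] → #
    (1,1)@(3, 3): e=[14,-2,32] → ·
    (0,2)@(1, 5): e=[-6,26,24] → ·
    (1,2)@(3, 5): e=[6,18,20] → #
    (2,2)@(5, 5): e=[18,10,16] → #
    (3,2)@(7, 5): e=[30,2,12] → #
    (4,2)@(9, 5): e=[42,-6,8] → ·
    (1,3)@(3, 7): e=[-2,38,8] → ·
    (2,3)@(5, 7): e=[10,30,4] → #
    (3,3)@(7, 7): e=[22,22,0] → #  [on edge]
    (4,3)@(9, 7): e=[34,14,-4] → ·
    (0,4)@(1, 9): e=[-22,66,0] → ·  [on edge]
  covered (6 px):
    · · · · · ·
    # · · · · ·
    · # # # · ·
    · · # # · ·
    · · · · · ·
    · · · · · ·
    · · · · · ·
T1:
  2·area = 16  (B↔C swapped to make it positive)
  edge (4, 4)→(0, 10): d=(-4,6) inclusive
  edge (0, 10)→(4, 0): d=(4,-10) inclusive
  edge (4, 0)→(4, 4): d=(0,4) inclusive
    (1,1)@(3, 3): e=[10,2,4] → #
    (2,1)@(5, 3): e=[-2,22,-4] → ·
    (1,2)@(3, 5): e=[2,10,4] → #
    (2,2)@(5, 5): e=[-10,30,-4] → ·
    (1,3)@(3, 7): e=[-6,18,4] → ·
  covered (2 px):
    · · · · · ·
    · # · · · ·
    · # · · · ·
    · · · · · ·
    · · · · · ·
    · · · · · ·
    · · · · · ·

Answer: "outside"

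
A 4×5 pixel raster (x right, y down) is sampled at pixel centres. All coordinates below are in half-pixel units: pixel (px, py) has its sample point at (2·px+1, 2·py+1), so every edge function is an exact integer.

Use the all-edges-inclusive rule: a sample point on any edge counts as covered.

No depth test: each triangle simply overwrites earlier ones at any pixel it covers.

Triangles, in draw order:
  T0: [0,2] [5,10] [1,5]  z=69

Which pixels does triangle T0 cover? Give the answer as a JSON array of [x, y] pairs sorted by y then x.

T0:
  2·area = 7
  edge (0, 2)→(5, 10): d=(5,8) inclusive
  edge (5, 10)→(1, 5): d=(-4,-5) inclusive
  edge (1, 5)→(0, 2): d=(-1,-3) inclusive
    (0,2)@(1, 5): e=[7,0,0] → X  [on edge]
    (1,2)@(3, 5): e=[-9,10,6] → .
    (0,3)@(1, 7): e=[17,-8,-2] → .
    (1,3)@(3, 7): e=[1,2,4] → X
    (2,3)@(5, 7): e=[-15,12,10] → .
    (1,4)@(3, 9): e=[11,-6,2] → .
  covered (2 px):
    . . . .
    . . . .
    X . . .
    . X . .
    . . . .

Answer: [[0,2],[1,3]]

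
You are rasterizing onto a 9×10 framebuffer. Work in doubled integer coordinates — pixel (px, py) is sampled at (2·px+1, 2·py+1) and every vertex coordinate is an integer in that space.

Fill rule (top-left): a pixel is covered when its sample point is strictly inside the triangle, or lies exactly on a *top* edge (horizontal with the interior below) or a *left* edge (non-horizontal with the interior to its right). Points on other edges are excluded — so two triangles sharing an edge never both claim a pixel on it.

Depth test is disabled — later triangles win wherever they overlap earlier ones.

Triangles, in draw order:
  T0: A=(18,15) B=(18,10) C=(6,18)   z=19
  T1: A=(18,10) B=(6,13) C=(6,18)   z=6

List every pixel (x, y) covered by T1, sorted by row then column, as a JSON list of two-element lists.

T0:
  2·area = 60  (B↔C swapped to make it positive)
  edge (18, 15)→(6, 18): d=(-12,3) right/bottom  bias=-1
  edge (6, 18)→(18, 10): d=(12,-8) top-left  bias=+0
  edge (18, 10)→(18, 15): d=(0,5) right/bottom  bias=-1
    (8,5)@(17, 11): e=[51,4,5] → X
    (7,6)@(15, 13): e=[33,12,15] → X
    (5,7)@(11, 15): e=[21,4,35] → X
    (6,7)@(13, 15): e=[15,20,25] → X
    (4,8)@(9, 17): e=[3,12,45] → X
    (5,8)@(11, 17): e=[-3,28,35] → .
    (6,8)@(13, 17): e=[-9,44,25] → .
    (7,8)@(15, 17): e=[-15,60,15] → .
    (8,8)@(17, 17): e=[-21,76,5] → .
    (4,9)@(9, 19): e=[-21,36,45] → .
  covered (8 px):
    . . . . . . . . .
    . . . . . . . . .
    . . . . . . . . .
    . . . . . . . . .
    . . . . . . . . .
    . . . . . . . . X
    . . . . . . . X X
    . . . . . X X X X
    . . . . X . . . .
    . . . . . . . . .
T1:
  2·area = 60  (B↔C swapped to make it positive)
  edge (18, 10)→(6, 18): d=(-12,8) right/bottom  bias=-1
  edge (6, 18)→(6, 13): d=(0,-5) top-left  bias=+0
  edge (6, 13)→(18, 10): d=(12,-3) top-left  bias=+0
    (7,5)@(15, 11): e=[12,45,3] → X
    (8,5)@(17, 11): e=[-4,55,9] → .
    (3,6)@(7, 13): e=[52,5,3] → X
    (4,6)@(9, 13): e=[36,15,9] → X
    (5,6)@(11, 13): e=[20,25,15] → X
    (6,6)@(13, 13): e=[4,35,21] → X
    (7,6)@(15, 13): e=[-12,45,27] → .
    (3,7)@(7, 15): e=[28,5,27] → X
    (5,7)@(11, 15): e=[-4,25,39] → .
    (6,7)@(13, 15): e=[-20,35,45] → .
    (3,8)@(7, 17): e=[4,5,51] → X
    (4,8)@(9, 17): e=[-12,15,57] → .
  covered (8 px):
    . . . . . . . . .
    . . . . . . . . .
    . . . . . . . . .
    . . . . . . . . .
    . . . . . . . . .
    . . . . . . . X .
    . . . X X X X . .
    . . . X X . . . .
    . . . X . . . . .
    . . . . . . . . .

Result: [[7,5],[3,6],[4,6],[5,6],[6,6],[3,7],[4,7],[3,8]]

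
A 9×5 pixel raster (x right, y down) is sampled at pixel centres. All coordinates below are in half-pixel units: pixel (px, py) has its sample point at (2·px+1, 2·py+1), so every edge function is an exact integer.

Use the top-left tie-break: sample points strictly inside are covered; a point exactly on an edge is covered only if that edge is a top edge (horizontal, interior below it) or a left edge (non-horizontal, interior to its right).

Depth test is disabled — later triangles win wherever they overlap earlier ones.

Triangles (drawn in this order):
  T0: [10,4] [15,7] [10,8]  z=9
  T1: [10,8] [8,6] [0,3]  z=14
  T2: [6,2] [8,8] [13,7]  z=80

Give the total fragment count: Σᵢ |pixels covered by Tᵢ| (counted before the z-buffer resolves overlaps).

T0:
  2·area = 20
  edge (10, 4)→(15, 7): d=(5,3) right/bottom  bias=-1
  edge (15, 7)→(10, 8): d=(-5,1) right/bottom  bias=-1
  edge (10, 8)→(10, 4): d=(0,-4) top-left  bias=+0
    (2,0)@(5, 1): e=[0,40,-20] → .  [on edge]
    (5,2)@(11, 5): e=[2,14,4] → X
    (6,2)@(13, 5): e=[-4,12,12] → .
    (5,3)@(11, 7): e=[12,4,4] → X
    (6,3)@(13, 7): e=[6,2,12] → X
    (7,3)@(15, 7): e=[0,0,20] → .  [on edge]
    (2,4)@(5, 9): e=[40,0,-20] → .  [on edge]
    (5,4)@(11, 9): e=[22,-6,4] → .
    (6,4)@(13, 9): e=[16,-8,12] → .
  covered (3 px):
    . . . . . . . . .
    . . . . . . . . .
    . . . . . X . . .
    . . . . . X X . .
    . . . . . . . . .
T1:
  2·area = 10  (B↔C swapped to make it positive)
  edge (10, 8)→(0, 3): d=(-10,-5) top-left  bias=+0
  edge (0, 3)→(8, 6): d=(8,3) right/bottom  bias=-1
  edge (8, 6)→(10, 8): d=(2,2) right/bottom  bias=-1
    (1,0)@(3, 1): e=[35,-25,0] → .  [on edge]
    (2,1)@(5, 3): e=[25,-15,0] → .  [on edge]
    (2,2)@(5, 5): e=[5,1,4] → X
    (3,2)@(7, 5): e=[15,-5,0] → .  [on edge]
    (2,3)@(5, 7): e=[-15,17,8] → .
    (4,3)@(9, 7): e=[5,5,0] → .  [on edge]
    (5,4)@(11, 9): e=[-5,15,0] → .  [on edge]
  covered (1 px):
    . . . . . . . . .
    . . . . . . . . .
    . . X . . . . . .
    . . . . . . . . .
    . . . . . . . . .
T2:
  2·area = 32  (B↔C swapped to make it positive)
  edge (6, 2)→(13, 7): d=(7,5) right/bottom  bias=-1
  edge (13, 7)→(8, 8): d=(-5,1) right/bottom  bias=-1
  edge (8, 8)→(6, 2): d=(-2,-6) top-left  bias=+0
    (3,1)@(7, 3): e=[2,26,4] → X
    (4,1)@(9, 3): e=[-8,24,16] → .
    (3,2)@(7, 5): e=[16,16,0] → X  [on edge]
    (4,2)@(9, 5): e=[6,14,12] → X
    (5,2)@(11, 5): e=[-4,12,24] → .
    (3,3)@(7, 7): e=[30,6,-4] → .
    (4,3)@(9, 7): e=[20,4,8] → X
    (5,3)@(11, 7): e=[10,2,20] → X
    (6,3)@(13, 7): e=[0,0,32] → .  [on edge]
    (1,4)@(3, 9): e=[64,0,-32] → .  [on edge]
    (4,4)@(9, 9): e=[34,-6,4] → .
    (5,4)@(11, 9): e=[24,-8,16] → .
  covered (5 px):
    . . . . . . . . .
    . . . X . . . . .
    . . . X X . . . .
    . . . . X X . . .
    . . . . . . . . .

Result: 9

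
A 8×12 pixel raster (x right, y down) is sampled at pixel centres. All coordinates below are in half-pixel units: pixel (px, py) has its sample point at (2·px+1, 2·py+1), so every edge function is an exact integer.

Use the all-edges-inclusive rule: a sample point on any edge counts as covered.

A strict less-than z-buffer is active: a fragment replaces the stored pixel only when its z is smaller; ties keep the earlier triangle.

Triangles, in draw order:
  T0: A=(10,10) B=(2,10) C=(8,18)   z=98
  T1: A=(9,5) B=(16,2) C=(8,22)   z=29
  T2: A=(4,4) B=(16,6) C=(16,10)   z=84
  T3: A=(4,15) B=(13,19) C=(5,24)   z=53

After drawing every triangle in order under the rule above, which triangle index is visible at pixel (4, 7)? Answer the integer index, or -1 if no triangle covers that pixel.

T0:
  2·area = 64  (B↔C swapped to make it positive)
  edge (10, 10)→(8, 18): d=(-2,8) inclusive
  edge (8, 18)→(2, 10): d=(-6,-8) inclusive
  edge (2, 10)→(10, 10): d=(8,0) inclusive
    (1,5)@(3, 11): e=[54,2,8] → #
    (2,5)@(5, 11): e=[38,18,8] → #
    (3,5)@(7, 11): e=[22,34,8] → #
    (4,5)@(9, 11): e=[6,50,8] → #
    (5,5)@(11, 11): e=[-10,66,8] → ·
    (1,6)@(3, 13): e=[50,-10,24] → ·
    (2,6)@(5, 13): e=[34,6,24] → #
    (5,6)@(11, 13): e=[-14,54,24] → ·
    (2,7)@(5, 15): e=[30,-6,40] → ·
    (3,7)@(7, 15): e=[14,10,40] → #
    (4,7)@(9, 15): e=[-2,26,40] → ·
    (3,8)@(7, 17): e=[10,-2,56] → ·
  covered (8 px):
    · · · · · · · ·
    · · · · · · · ·
    · · · · · · · ·
    · · · · · · · ·
    · · · · · · · ·
    · # # # # · · ·
    · · # # # · · ·
    · · · # · · · ·
    · · · · · · · ·
    · · · · · · · ·
    · · · · · · · ·
    · · · · · · · ·
T1:
  2·area = 116
  edge (9, 5)→(16, 2): d=(7,-3) inclusive
  edge (16, 2)→(8, 22): d=(-8,20) inclusive
  edge (8, 22)→(9, 5): d=(1,-17) inclusive
    (7,1)@(15, 3): e=[4,12,100] → #
    (4,2)@(9, 5): e=[0,116,0] → #  [on edge]
    (5,2)@(11, 5): e=[6,76,34] → #
    (6,2)@(13, 5): e=[12,36,68] → #
    (7,2)@(15, 5): e=[18,-4,102] → ·
    (4,3)@(9, 7): e=[14,100,2] → #
    (7,3)@(15, 7): e=[32,-20,104] → ·
    (4,4)@(9, 9): e=[28,84,4] → #
    (7,4)@(15, 9): e=[46,-36,106] → ·
    (4,5)@(9, 11): e=[42,68,6] → #
    (6,5)@(13, 11): e=[54,-12,74] → ·
    (4,6)@(9, 13): e=[56,52,8] → #
  covered (17 px):
    · · · · · · · ·
    · · · · · · · #
    · · · · # # # ·
    · · · · # # # ·
    · · · · # # # ·
    · · · · # # · ·
    · · · · # # · ·
    · · · · # · · ·
    · · · · # · · ·
    · · · · # · · ·
    · · · · · · · ·
    · · · · · · · ·
T2:
  2·area = 48
  edge (4, 4)→(16, 6): d=(12,2) inclusive
  edge (16, 6)→(16, 10): d=(0,4) inclusive
  edge (16, 10)→(4, 4): d=(-12,-6) inclusive
    (3,2)@(7, 5): e=[6,36,6] → #
    (4,2)@(9, 5): e=[2,28,18] → #
    (5,2)@(11, 5): e=[-2,20,30] → ·
    (3,3)@(7, 7): e=[30,36,-18] → ·
    (4,3)@(9, 7): e=[26,28,-6] → ·
    (5,3)@(11, 7): e=[22,20,6] → #
    (6,3)@(13, 7): e=[18,12,18] → #
    (7,3)@(15, 7): e=[14,4,30] → #
    (5,4)@(11, 9): e=[46,20,-18] → ·
    (6,4)@(13, 9): e=[42,12,-6] → ·
    (7,4)@(15, 9): e=[38,4,6] → #
    (7,5)@(15, 11): e=[62,4,-18] → ·
  covered (6 px):
    · · · · · · · ·
    · · · · · · · ·
    · · · # # · · ·
    · · · · · # # #
    · · · · · · · #
    · · · · · · · ·
    · · · · · · · ·
    · · · · · · · ·
    · · · · · · · ·
    · · · · · · · ·
    · · · · · · · ·
    · · · · · · · ·
T3:
  2·area = 77
  edge (4, 15)→(13, 19): d=(9,4) inclusive
  edge (13, 19)→(5, 24): d=(-8,5) inclusive
  edge (5, 24)→(4, 15): d=(-1,-9) inclusive
    (2,8)@(5, 17): e=[14,56,7] → #
    (3,8)@(7, 17): e=[6,46,25] → #
    (4,8)@(9, 17): e=[-2,36,43] → ·
    (2,9)@(5, 19): e=[32,40,5] → #
    (4,9)@(9, 19): e=[16,20,41] → #
    (5,9)@(11, 19): e=[8,10,59] → #
    (6,9)@(13, 19): e=[0,0,77] → #  [on edge]
    (7,9)@(15, 19): e=[-8,-10,95] → ·
    (2,10)@(5, 21): e=[50,24,3] → #
    (5,10)@(11, 21): e=[26,-6,57] → ·
    (6,10)@(13, 21): e=[18,-16,75] → ·
    (2,11)@(5, 23): e=[68,8,1] → #
  covered (11 px):
    · · · · · · · ·
    · · · · · · · ·
    · · · · · · · ·
    · · · · · · · ·
    · · · · · · · ·
    · · · · · · · ·
    · · · · · · · ·
    · · · · · · · ·
    · · # # · · · ·
    · · # # # # # ·
    · · # # # · · ·
    · · # · · · · ·

Z-buffer (winner per pixel, '.' = empty):
  . . . . . . . .
  . . . . . . . 1
  . . . 2 1 1 1 .
  . . . . 1 1 1 2
  . . . . 1 1 1 2
  . 0 0 0 1 1 . .
  . . 0 0 1 1 . .
  . . . 0 1 . . .
  . . 3 3 1 . . .
  . . 3 3 1 3 3 .
  . . 3 3 3 . . .
  . . 3 . . . . .

Answer: 1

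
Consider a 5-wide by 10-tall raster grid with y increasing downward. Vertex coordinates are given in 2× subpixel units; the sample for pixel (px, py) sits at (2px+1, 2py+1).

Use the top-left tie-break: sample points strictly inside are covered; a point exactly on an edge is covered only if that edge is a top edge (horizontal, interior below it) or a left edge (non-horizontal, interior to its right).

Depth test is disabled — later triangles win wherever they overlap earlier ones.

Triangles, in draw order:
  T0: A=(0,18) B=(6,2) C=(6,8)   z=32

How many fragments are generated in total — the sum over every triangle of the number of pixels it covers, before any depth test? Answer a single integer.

T0:
  2·area = 36
  edge (0, 18)→(6, 2): d=(6,-16) top-left  bias=+0
  edge (6, 2)→(6, 8): d=(0,6) right/bottom  bias=-1
  edge (6, 8)→(0, 18): d=(-6,10) right/bottom  bias=-1
    (4,1)@(9, 3): e=[54,-18,0] → .  [on edge]
    (2,2)@(5, 5): e=[2,6,28] → X
    (3,2)@(7, 5): e=[34,-6,8] → .
    (2,3)@(5, 7): e=[14,6,16] → X
    (3,3)@(7, 7): e=[46,-6,-4] → .
    (2,4)@(5, 9): e=[26,6,4] → X
    (3,4)@(7, 9): e=[58,-6,-16] → .
    (1,5)@(3, 11): e=[6,18,12] → X
    (2,5)@(5, 11): e=[38,6,-8] → .
    (1,6)@(3, 13): e=[18,18,0] → .  [on edge]
  covered (4 px):
    . . . . .
    . . . . .
    . . X . .
    . . X . .
    . . X . .
    . X . . .
    . . . . .
    . . . . .
    . . . . .
    . . . . .

Answer: 4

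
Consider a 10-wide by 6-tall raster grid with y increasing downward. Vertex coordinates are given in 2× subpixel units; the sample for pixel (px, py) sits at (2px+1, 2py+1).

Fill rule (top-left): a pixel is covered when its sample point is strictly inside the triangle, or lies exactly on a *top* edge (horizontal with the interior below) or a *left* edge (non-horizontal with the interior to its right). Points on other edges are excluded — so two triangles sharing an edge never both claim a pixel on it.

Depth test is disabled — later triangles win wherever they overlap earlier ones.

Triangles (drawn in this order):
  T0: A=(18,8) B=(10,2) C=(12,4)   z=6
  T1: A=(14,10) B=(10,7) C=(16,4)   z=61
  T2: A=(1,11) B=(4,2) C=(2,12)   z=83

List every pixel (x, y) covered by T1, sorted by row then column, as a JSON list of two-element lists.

T0:
  2·area = 4  (B↔C swapped to make it positive)
  edge (18, 8)→(12, 4): d=(-6,-4) top-left  bias=+0
  edge (12, 4)→(10, 2): d=(-2,-2) top-left  bias=+0
  edge (10, 2)→(18, 8): d=(8,6) right/bottom  bias=-1
    (4,0)@(9, 1): e=[6,0,-2] → ·  [on edge]
    (5,1)@(11, 3): e=[2,0,2] → █  [on edge]
    (6,1)@(13, 3): e=[10,4,-10] → ·
    (5,2)@(11, 5): e=[-10,-4,18] → ·
    (6,2)@(13, 5): e=[-2,0,6] → ·  [on edge]
    (7,3)@(15, 7): e=[-6,0,10] → ·  [on edge]
    (8,4)@(17, 9): e=[-10,0,14] → ·  [on edge]
    (9,5)@(19, 11): e=[-14,0,18] → ·  [on edge]
  covered (1 px):
    · · · · · · · · · ·
    · · · · · █ · · · ·
    · · · · · · · · · ·
    · · · · · · · · · ·
    · · · · · · · · · ·
    · · · · · · · · · ·
T1:
  2·area = 30
  edge (14, 10)→(10, 7): d=(-4,-3) top-left  bias=+0
  edge (10, 7)→(16, 4): d=(6,-3) top-left  bias=+0
  edge (16, 4)→(14, 10): d=(-2,6) right/bottom  bias=-1
    (8,0)@(17, 1): e=[45,-15,0] → ·  [on edge]
    (7,2)@(15, 5): e=[23,3,4] → █
    (8,2)@(17, 5): e=[29,9,-8] → ·
    (5,3)@(11, 7): e=[3,3,24] → █
    (6,3)@(13, 7): e=[9,9,12] → █
    (7,3)@(15, 7): e=[15,15,0] → ·  [on edge]
    (5,4)@(11, 9): e=[-5,15,20] → ·
    (6,4)@(13, 9): e=[1,21,8] → █
    (7,4)@(15, 9): e=[7,27,-4] → ·
    (6,5)@(13, 11): e=[-7,33,4] → ·
  covered (4 px):
    · · · · · · · · · ·
    · · · · · · · · · ·
    · · · · · · · █ · ·
    · · · · · █ █ · · ·
    · · · · · · █ · · ·
    · · · · · · · · · ·
T2:
  2·area = 12
  edge (1, 11)→(4, 2): d=(3,-9) top-left  bias=+0
  edge (4, 2)→(2, 12): d=(-2,10) right/bottom  bias=-1
  edge (2, 12)→(1, 11): d=(-1,-1) top-left  bias=+0
    (1,2)@(3, 5): e=[0,4,8] → █  [on edge]
    (2,2)@(5, 5): e=[18,-16,10] → ·
    (1,3)@(3, 7): e=[6,0,6] → ·  [on edge]
    (0,5)@(1, 11): e=[0,12,0] → █  [on edge]
    (1,5)@(3, 11): e=[18,-8,2] → ·
  covered (2 px):
    · · · · · · · · · ·
    · · · · · · · · · ·
    · █ · · · · · · · ·
    · · · · · · · · · ·
    · · · · · · · · · ·
    █ · · · · · · · · ·

Answer: [[7,2],[5,3],[6,3],[6,4]]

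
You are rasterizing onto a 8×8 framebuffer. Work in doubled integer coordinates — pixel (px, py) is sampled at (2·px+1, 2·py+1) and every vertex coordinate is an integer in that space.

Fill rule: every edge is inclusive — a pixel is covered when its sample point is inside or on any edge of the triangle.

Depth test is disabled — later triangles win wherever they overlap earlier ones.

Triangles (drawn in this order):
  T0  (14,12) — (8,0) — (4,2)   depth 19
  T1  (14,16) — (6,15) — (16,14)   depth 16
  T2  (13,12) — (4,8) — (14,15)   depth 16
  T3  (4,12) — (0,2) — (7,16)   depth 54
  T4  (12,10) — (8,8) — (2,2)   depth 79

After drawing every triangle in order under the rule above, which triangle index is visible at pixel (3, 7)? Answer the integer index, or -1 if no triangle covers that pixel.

T0:
  2·area = 60  (B↔C swapped to make it positive)
  edge (14, 12)→(4, 2): d=(-10,-10) inclusive
  edge (4, 2)→(8, 0): d=(4,-2) inclusive
  edge (8, 0)→(14, 12): d=(6,12) inclusive
    (1,0)@(3, 1): e=[0,-6,66] → .  [on edge]
    (3,0)@(7, 1): e=[40,2,18] → X
    (4,0)@(9, 1): e=[60,6,-6] → .
    (2,1)@(5, 3): e=[0,6,54] → X  [on edge]
    (4,1)@(9, 3): e=[40,14,6] → X
    (5,1)@(11, 3): e=[60,18,-18] → .
    (2,2)@(5, 5): e=[-20,14,66] → .
    (3,2)@(7, 5): e=[0,18,42] → X  [on edge]
    (5,2)@(11, 5): e=[40,26,-6] → .
    (3,3)@(7, 7): e=[-20,26,54] → .
    (4,3)@(9, 7): e=[0,30,30] → X  [on edge]
    (5,3)@(11, 7): e=[20,34,6] → X
    (5,4)@(11, 9): e=[0,42,18] → X  [on edge]
    (6,5)@(13, 11): e=[0,54,6] → X  [on edge]
    (7,6)@(15, 13): e=[0,66,-6] → .  [on edge]
  covered (10 px):
    . . . X . . . .
    . . X X X . . .
    . . . X X . . .
    . . . . X X . .
    . . . . . X . .
    . . . . . . X .
    . . . . . . . .
    . . . . . . . .
T1:
  2·area = 18
  edge (14, 16)→(6, 15): d=(-8,-1) inclusive
  edge (6, 15)→(16, 14): d=(10,-1) inclusive
  edge (16, 14)→(14, 16): d=(-2,2) inclusive
    (3,7)@(7, 15): e=[1,1,16] → X
    (4,7)@(9, 15): e=[3,3,12] → X
    (5,7)@(11, 15): e=[5,5,8] → X
    (6,7)@(13, 15): e=[7,7,4] → X
    (7,7)@(15, 15): e=[9,9,0] → X  [on edge]
  covered (5 px):
    . . . . . . . .
    . . . . . . . .
    . . . . . . . .
    . . . . . . . .
    . . . . . . . .
    . . . . . . . .
    . . . . . . . .
    . . . X X X X X
T2:
  2·area = 23  (B↔C swapped to make it positive)
  edge (13, 12)→(14, 15): d=(1,3) inclusive
  edge (14, 15)→(4, 8): d=(-10,-7) inclusive
  edge (4, 8)→(13, 12): d=(9,4) inclusive
    (4,5)@(9, 11): e=[11,5,7] → X
    (5,5)@(11, 11): e=[5,19,-1] → .
    (4,6)@(9, 13): e=[13,-15,25] → .
    (6,6)@(13, 13): e=[1,13,9] → X
    (7,6)@(15, 13): e=[-5,27,1] → .
    (6,7)@(13, 15): e=[3,-7,27] → .
  covered (2 px):
    . . . . . . . .
    . . . . . . . .
    . . . . . . . .
    . . . . . . . .
    . . . . . . . .
    . . . . X . . .
    . . . . . . X .
    . . . . . . . .
T3:
  2·area = 14
  edge (4, 12)→(0, 2): d=(-4,-10) inclusive
  edge (0, 2)→(7, 16): d=(7,14) inclusive
  edge (7, 16)→(4, 12): d=(-3,-4) inclusive
    (1,4)@(3, 9): e=[2,7,5] → X
    (2,4)@(5, 9): e=[22,-21,13] → .
    (1,5)@(3, 11): e=[-6,21,-1] → .
    (2,6)@(5, 13): e=[6,7,1] → X
    (3,6)@(7, 13): e=[26,-21,9] → .
    (2,7)@(5, 15): e=[-2,21,-5] → .
  covered (2 px):
    . . . . . . . .
    . . . . . . . .
    . . . . . . . .
    . . . . . . . .
    . X . . . . . .
    . . . . . . . .
    . . X . . . . .
    . . . . . . . .
T4:
  2·area = 12
  edge (12, 10)→(8, 8): d=(-4,-2) inclusive
  edge (8, 8)→(2, 2): d=(-6,-6) inclusive
  edge (2, 2)→(12, 10): d=(10,8) inclusive
    (0,0)@(1, 1): e=[14,0,-2] → .  [on edge]
    (1,1)@(3, 3): e=[10,0,2] → X  [on edge]
    (2,1)@(5, 3): e=[14,12,-14] → .
    (1,2)@(3, 5): e=[2,-12,22] → .
    (2,2)@(5, 5): e=[6,0,6] → X  [on edge]
    (3,2)@(7, 5): e=[10,12,-10] → .
    (2,3)@(5, 7): e=[-2,-12,26] → .
    (3,3)@(7, 7): e=[2,0,10] → X  [on edge]
    (4,3)@(9, 7): e=[6,12,-6] → .
    (3,4)@(7, 9): e=[-6,-12,30] → .
    (4,4)@(9, 9): e=[-2,0,14] → .  [on edge]
    (5,5)@(11, 11): e=[-6,0,18] → .  [on edge]
    (6,6)@(13, 13): e=[-10,0,22] → .  [on edge]
    (7,7)@(15, 15): e=[-14,0,26] → .  [on edge]
  covered (3 px):
    . . . . . . . .
    . X . . . . . .
    . . X . . . . .
    . . . X . . . .
    . . . . . . . .
    . . . . . . . .
    . . . . . . . .
    . . . . . . . .

Z-buffer (winner per pixel, '.' = empty):
  . . . 0 . . . .
  . 4 0 0 0 . . .
  . . 4 0 0 . . .
  . . . 4 0 0 . .
  . 3 . . . 0 . .
  . . . . 2 . 0 .
  . . 3 . . . 2 .
  . . . 1 1 1 1 1

Result: 1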